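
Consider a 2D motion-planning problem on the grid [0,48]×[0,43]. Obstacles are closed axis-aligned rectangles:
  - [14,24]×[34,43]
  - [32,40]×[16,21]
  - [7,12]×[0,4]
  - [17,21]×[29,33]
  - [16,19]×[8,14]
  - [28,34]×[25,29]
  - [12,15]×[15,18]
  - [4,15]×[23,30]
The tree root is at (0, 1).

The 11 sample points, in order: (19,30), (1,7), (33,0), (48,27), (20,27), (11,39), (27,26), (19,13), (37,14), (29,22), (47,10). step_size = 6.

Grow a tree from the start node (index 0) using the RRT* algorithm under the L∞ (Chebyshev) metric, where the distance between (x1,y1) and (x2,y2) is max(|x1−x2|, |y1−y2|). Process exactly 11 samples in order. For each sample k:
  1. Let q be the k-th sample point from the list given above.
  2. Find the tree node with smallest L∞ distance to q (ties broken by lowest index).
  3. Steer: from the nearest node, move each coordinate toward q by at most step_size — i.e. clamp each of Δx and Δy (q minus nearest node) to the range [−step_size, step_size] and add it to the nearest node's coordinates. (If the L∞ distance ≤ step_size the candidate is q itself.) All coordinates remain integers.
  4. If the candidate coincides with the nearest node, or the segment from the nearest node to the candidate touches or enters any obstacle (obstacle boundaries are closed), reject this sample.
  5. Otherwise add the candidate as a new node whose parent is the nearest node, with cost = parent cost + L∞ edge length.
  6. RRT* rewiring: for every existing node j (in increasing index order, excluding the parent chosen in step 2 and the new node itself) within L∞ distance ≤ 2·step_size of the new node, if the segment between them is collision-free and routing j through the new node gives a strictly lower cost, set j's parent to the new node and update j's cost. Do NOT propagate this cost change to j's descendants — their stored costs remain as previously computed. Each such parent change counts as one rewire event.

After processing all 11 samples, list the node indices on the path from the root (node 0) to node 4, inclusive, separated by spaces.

Path: 0 1 3 4

1. q=(19,30) nearest=0 d=29 new=(6,7) → add node 1 parent=0 cost=6
2. q=(1,7) nearest=1 d=5 new=(1,7) → add node 2 parent=1 cost=11
3. q=(33,0) nearest=1 d=27 new=(12,1) → blocked by [7,12]×[0,4], reject
4. q=(48,27) nearest=1 d=42 new=(12,13) → add node 3 parent=1 cost=12
5. q=(20,27) nearest=3 d=14 new=(18,19) → blocked by [12,15]×[15,18], reject
6. q=(11,39) nearest=3 d=26 new=(11,19) → add node 4 parent=3 cost=18
7. q=(27,26) nearest=3 d=15 new=(18,19) → blocked by [12,15]×[15,18], reject
8. q=(19,13) nearest=3 d=7 new=(18,13) → blocked by [16,19]×[8,14], reject
9. q=(37,14) nearest=3 d=25 new=(18,14) → blocked by [16,19]×[8,14], reject
10. q=(29,22) nearest=3 d=17 new=(18,19) → blocked by [12,15]×[15,18], reject
11. q=(47,10) nearest=3 d=35 new=(18,10) → blocked by [16,19]×[8,14], reject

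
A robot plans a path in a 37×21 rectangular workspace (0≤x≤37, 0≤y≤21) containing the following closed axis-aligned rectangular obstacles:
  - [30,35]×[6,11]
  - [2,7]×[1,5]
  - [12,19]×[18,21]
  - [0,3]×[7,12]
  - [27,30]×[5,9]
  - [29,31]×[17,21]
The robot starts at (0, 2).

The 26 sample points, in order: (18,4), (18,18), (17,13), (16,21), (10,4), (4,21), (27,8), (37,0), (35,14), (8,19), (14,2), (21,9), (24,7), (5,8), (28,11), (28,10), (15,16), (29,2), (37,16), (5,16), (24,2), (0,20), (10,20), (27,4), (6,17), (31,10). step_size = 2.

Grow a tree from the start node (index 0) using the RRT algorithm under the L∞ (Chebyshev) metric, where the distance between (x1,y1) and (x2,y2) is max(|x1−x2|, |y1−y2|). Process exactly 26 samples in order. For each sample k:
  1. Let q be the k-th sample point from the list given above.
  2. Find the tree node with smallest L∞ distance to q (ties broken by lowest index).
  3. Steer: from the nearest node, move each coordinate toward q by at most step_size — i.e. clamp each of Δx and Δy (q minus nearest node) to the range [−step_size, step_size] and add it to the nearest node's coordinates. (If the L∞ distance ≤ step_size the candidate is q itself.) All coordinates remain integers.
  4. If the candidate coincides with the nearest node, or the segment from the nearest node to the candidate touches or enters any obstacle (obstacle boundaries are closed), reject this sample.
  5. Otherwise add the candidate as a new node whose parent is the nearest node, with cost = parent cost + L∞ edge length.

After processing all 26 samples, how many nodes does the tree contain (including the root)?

1. q=(18,4) nearest=0 d=18 new=(2,4) → blocked by [2,7]×[1,5], reject
2. q=(18,18) nearest=0 d=18 new=(2,4) → blocked by [2,7]×[1,5], reject
3. q=(17,13) nearest=0 d=17 new=(2,4) → blocked by [2,7]×[1,5], reject
4. q=(16,21) nearest=0 d=19 new=(2,4) → blocked by [2,7]×[1,5], reject
5. q=(10,4) nearest=0 d=10 new=(2,4) → blocked by [2,7]×[1,5], reject
6. q=(4,21) nearest=0 d=19 new=(2,4) → blocked by [2,7]×[1,5], reject
7. q=(27,8) nearest=0 d=27 new=(2,4) → blocked by [2,7]×[1,5], reject
8. q=(37,0) nearest=0 d=37 new=(2,0) → add node 1 parent=0 cost=2
9. q=(35,14) nearest=1 d=33 new=(4,2) → blocked by [2,7]×[1,5], reject
10. q=(8,19) nearest=0 d=17 new=(2,4) → blocked by [2,7]×[1,5], reject
11. q=(14,2) nearest=1 d=12 new=(4,2) → blocked by [2,7]×[1,5], reject
12. q=(21,9) nearest=1 d=19 new=(4,2) → blocked by [2,7]×[1,5], reject
13. q=(24,7) nearest=1 d=22 new=(4,2) → blocked by [2,7]×[1,5], reject
14. q=(5,8) nearest=0 d=6 new=(2,4) → blocked by [2,7]×[1,5], reject
15. q=(28,11) nearest=1 d=26 new=(4,2) → blocked by [2,7]×[1,5], reject
16. q=(28,10) nearest=1 d=26 new=(4,2) → blocked by [2,7]×[1,5], reject
17. q=(15,16) nearest=0 d=15 new=(2,4) → blocked by [2,7]×[1,5], reject
18. q=(29,2) nearest=1 d=27 new=(4,2) → blocked by [2,7]×[1,5], reject
19. q=(37,16) nearest=1 d=35 new=(4,2) → blocked by [2,7]×[1,5], reject
20. q=(5,16) nearest=0 d=14 new=(2,4) → blocked by [2,7]×[1,5], reject
21. q=(24,2) nearest=1 d=22 new=(4,2) → blocked by [2,7]×[1,5], reject
22. q=(0,20) nearest=0 d=18 new=(0,4) → add node 2 parent=0 cost=2
23. q=(10,20) nearest=2 d=16 new=(2,6) → add node 3 parent=2 cost=4
24. q=(27,4) nearest=1 d=25 new=(4,2) → blocked by [2,7]×[1,5], reject
25. q=(6,17) nearest=3 d=11 new=(4,8) → blocked by [0,3]×[7,12], reject
26. q=(31,10) nearest=1 d=29 new=(4,2) → blocked by [2,7]×[1,5], reject

Node count: 4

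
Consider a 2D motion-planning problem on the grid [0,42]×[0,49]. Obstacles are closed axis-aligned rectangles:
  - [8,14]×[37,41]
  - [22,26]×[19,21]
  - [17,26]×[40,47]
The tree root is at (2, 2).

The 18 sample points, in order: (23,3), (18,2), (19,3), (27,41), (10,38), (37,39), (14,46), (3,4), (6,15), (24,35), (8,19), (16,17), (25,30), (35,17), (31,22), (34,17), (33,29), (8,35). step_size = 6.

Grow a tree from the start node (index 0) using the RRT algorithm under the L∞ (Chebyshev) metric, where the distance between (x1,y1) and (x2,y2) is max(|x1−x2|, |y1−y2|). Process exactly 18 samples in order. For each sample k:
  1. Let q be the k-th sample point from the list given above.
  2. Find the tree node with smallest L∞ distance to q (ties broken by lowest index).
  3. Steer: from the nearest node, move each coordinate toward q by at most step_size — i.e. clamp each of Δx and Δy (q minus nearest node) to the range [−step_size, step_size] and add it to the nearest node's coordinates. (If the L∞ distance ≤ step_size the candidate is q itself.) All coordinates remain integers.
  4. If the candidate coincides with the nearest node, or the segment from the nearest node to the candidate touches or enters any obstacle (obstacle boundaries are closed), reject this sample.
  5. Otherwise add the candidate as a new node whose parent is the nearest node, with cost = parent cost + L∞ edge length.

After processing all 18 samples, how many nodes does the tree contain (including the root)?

1. q=(23,3) nearest=0 d=21 new=(8,3) → add node 1 parent=0 cost=6
2. q=(18,2) nearest=1 d=10 new=(14,2) → add node 2 parent=1 cost=12
3. q=(19,3) nearest=2 d=5 new=(19,3) → add node 3 parent=2 cost=17
4. q=(27,41) nearest=1 d=38 new=(14,9) → add node 4 parent=1 cost=12
5. q=(10,38) nearest=4 d=29 new=(10,15) → add node 5 parent=4 cost=18
6. q=(37,39) nearest=5 d=27 new=(16,21) → add node 6 parent=5 cost=24
7. q=(14,46) nearest=6 d=25 new=(14,27) → add node 7 parent=6 cost=30
8. q=(3,4) nearest=0 d=2 new=(3,4) → add node 8 parent=0 cost=2
9. q=(6,15) nearest=5 d=4 new=(6,15) → add node 9 parent=5 cost=22
10. q=(24,35) nearest=7 d=10 new=(20,33) → add node 10 parent=7 cost=36
11. q=(8,19) nearest=5 d=4 new=(8,19) → add node 11 parent=5 cost=22
12. q=(16,17) nearest=6 d=4 new=(16,17) → add node 12 parent=6 cost=28
13. q=(25,30) nearest=10 d=5 new=(25,30) → add node 13 parent=10 cost=41
14. q=(35,17) nearest=13 d=13 new=(31,24) → add node 14 parent=13 cost=47
15. q=(31,22) nearest=14 d=2 new=(31,22) → add node 15 parent=14 cost=49
16. q=(34,17) nearest=15 d=5 new=(34,17) → add node 16 parent=15 cost=54
17. q=(33,29) nearest=14 d=5 new=(33,29) → add node 17 parent=14 cost=52
18. q=(8,35) nearest=7 d=8 new=(8,33) → add node 18 parent=7 cost=36

Node count: 19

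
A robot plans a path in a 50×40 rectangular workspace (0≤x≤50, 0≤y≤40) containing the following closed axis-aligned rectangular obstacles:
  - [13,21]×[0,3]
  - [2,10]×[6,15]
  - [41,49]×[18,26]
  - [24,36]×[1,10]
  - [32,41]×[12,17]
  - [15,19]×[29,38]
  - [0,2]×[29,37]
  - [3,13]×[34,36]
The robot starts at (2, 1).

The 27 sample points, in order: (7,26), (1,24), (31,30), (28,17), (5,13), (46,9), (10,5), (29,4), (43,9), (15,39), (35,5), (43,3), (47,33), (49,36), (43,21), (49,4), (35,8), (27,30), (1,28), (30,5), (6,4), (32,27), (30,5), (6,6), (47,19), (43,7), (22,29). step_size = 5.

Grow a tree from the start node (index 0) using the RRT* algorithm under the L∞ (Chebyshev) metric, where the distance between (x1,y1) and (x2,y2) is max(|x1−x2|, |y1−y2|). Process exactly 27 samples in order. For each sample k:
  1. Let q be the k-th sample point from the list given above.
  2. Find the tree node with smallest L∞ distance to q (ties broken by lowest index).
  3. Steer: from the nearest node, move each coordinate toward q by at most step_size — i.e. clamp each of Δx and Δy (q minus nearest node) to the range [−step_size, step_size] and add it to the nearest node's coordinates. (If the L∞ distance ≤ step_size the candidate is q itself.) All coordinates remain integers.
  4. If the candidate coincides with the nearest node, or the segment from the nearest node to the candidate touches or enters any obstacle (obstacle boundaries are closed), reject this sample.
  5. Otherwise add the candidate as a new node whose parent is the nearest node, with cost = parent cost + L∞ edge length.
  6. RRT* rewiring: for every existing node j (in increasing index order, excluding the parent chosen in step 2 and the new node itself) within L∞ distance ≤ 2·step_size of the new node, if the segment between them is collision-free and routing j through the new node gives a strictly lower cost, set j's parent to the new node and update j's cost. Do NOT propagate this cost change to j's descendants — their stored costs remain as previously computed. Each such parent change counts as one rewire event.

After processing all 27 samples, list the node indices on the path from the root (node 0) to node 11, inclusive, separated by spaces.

1. q=(7,26) nearest=0 d=25 new=(7,6) → blocked by [2,10]×[6,15], reject
2. q=(1,24) nearest=0 d=23 new=(1,6) → add node 1 parent=0 cost=5
3. q=(31,30) nearest=0 d=29 new=(7,6) → blocked by [2,10]×[6,15], reject
4. q=(28,17) nearest=0 d=26 new=(7,6) → blocked by [2,10]×[6,15], reject
5. q=(5,13) nearest=1 d=7 new=(5,11) → blocked by [2,10]×[6,15], reject
6. q=(46,9) nearest=0 d=44 new=(7,6) → blocked by [2,10]×[6,15], reject
7. q=(10,5) nearest=0 d=8 new=(7,5) → add node 2 parent=0 cost=5
8. q=(29,4) nearest=2 d=22 new=(12,4) → add node 3 parent=2 cost=10
9. q=(43,9) nearest=3 d=31 new=(17,9) → add node 4 parent=3 cost=15
10. q=(15,39) nearest=4 d=30 new=(15,14) → add node 5 parent=4 cost=20
11. q=(35,5) nearest=4 d=18 new=(22,5) → add node 6 parent=4 cost=20
12. q=(43,3) nearest=6 d=21 new=(27,3) → blocked by [24,36]×[1,10], reject
13. q=(47,33) nearest=6 d=28 new=(27,10) → blocked by [24,36]×[1,10], reject
14. q=(49,36) nearest=6 d=31 new=(27,10) → blocked by [24,36]×[1,10], reject
15. q=(43,21) nearest=6 d=21 new=(27,10) → blocked by [24,36]×[1,10], reject
16. q=(49,4) nearest=6 d=27 new=(27,4) → blocked by [24,36]×[1,10], reject
17. q=(35,8) nearest=6 d=13 new=(27,8) → blocked by [24,36]×[1,10], reject
18. q=(27,30) nearest=5 d=16 new=(20,19) → add node 7 parent=5 cost=25
19. q=(1,28) nearest=5 d=14 new=(10,19) → add node 8 parent=5 cost=25
20. q=(30,5) nearest=6 d=8 new=(27,5) → blocked by [24,36]×[1,10], reject
21. q=(6,4) nearest=2 d=1 new=(6,4) → add node 9 parent=2 cost=6
22. q=(32,27) nearest=7 d=12 new=(25,24) → add node 10 parent=7 cost=30
23. q=(30,5) nearest=6 d=8 new=(27,5) → blocked by [24,36]×[1,10], reject
24. q=(6,6) nearest=2 d=1 new=(6,6) → blocked by [2,10]×[6,15], reject
25. q=(47,19) nearest=10 d=22 new=(30,19) → add node 11 parent=10 cost=35
26. q=(43,7) nearest=11 d=13 new=(35,14) → blocked by [32,41]×[12,17], reject
27. q=(22,29) nearest=10 d=5 new=(22,29) → add node 12 parent=10 cost=35

Path: 0 2 3 4 5 7 10 11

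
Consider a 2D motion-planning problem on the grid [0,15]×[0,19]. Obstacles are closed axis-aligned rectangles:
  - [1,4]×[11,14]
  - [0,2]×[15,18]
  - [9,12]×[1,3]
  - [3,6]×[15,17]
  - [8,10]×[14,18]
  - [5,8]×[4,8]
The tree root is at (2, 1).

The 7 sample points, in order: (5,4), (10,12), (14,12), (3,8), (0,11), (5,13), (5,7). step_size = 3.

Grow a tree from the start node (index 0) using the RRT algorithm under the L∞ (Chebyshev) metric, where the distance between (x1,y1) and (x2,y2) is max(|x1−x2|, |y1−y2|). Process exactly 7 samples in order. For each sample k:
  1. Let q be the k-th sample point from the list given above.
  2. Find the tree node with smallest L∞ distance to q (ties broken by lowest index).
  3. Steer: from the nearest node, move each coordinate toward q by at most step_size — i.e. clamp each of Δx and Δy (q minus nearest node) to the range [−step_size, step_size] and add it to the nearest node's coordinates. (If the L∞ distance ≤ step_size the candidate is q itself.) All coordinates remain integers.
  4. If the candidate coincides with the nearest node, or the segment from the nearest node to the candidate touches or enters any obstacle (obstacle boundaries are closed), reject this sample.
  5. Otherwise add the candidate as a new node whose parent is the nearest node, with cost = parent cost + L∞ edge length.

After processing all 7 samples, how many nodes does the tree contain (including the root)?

1. q=(5,4) nearest=0 d=3 new=(5,4) → blocked by [5,8]×[4,8], reject
2. q=(10,12) nearest=0 d=11 new=(5,4) → blocked by [5,8]×[4,8], reject
3. q=(14,12) nearest=0 d=12 new=(5,4) → blocked by [5,8]×[4,8], reject
4. q=(3,8) nearest=0 d=7 new=(3,4) → add node 1 parent=0 cost=3
5. q=(0,11) nearest=1 d=7 new=(0,7) → add node 2 parent=1 cost=6
6. q=(5,13) nearest=2 d=6 new=(3,10) → add node 3 parent=2 cost=9
7. q=(5,7) nearest=1 d=3 new=(5,7) → blocked by [5,8]×[4,8], reject

Node count: 4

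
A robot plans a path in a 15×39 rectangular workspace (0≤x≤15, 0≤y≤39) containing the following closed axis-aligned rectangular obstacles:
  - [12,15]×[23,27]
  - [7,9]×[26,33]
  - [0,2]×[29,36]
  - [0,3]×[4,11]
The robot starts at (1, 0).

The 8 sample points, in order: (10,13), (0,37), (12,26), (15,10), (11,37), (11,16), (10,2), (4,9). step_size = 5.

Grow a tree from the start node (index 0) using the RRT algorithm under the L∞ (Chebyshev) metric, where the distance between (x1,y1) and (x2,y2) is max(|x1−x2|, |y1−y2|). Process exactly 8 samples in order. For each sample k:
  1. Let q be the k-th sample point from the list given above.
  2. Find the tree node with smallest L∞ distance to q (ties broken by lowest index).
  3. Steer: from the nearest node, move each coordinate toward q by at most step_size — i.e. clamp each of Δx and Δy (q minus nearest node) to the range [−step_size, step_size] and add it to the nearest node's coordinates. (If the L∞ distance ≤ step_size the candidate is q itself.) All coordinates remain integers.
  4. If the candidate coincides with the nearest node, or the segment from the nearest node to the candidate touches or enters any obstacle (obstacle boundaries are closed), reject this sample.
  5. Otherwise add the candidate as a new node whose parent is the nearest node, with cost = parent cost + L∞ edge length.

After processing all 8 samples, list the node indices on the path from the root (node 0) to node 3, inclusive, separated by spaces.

Path: 0 1 2 3

1. q=(10,13) nearest=0 d=13 new=(6,5) → add node 1 parent=0 cost=5
2. q=(0,37) nearest=1 d=32 new=(1,10) → blocked by [0,3]×[4,11], reject
3. q=(12,26) nearest=1 d=21 new=(11,10) → add node 2 parent=1 cost=10
4. q=(15,10) nearest=2 d=4 new=(15,10) → add node 3 parent=2 cost=14
5. q=(11,37) nearest=2 d=27 new=(11,15) → add node 4 parent=2 cost=15
6. q=(11,16) nearest=4 d=1 new=(11,16) → add node 5 parent=4 cost=16
7. q=(10,2) nearest=1 d=4 new=(10,2) → add node 6 parent=1 cost=9
8. q=(4,9) nearest=1 d=4 new=(4,9) → add node 7 parent=1 cost=9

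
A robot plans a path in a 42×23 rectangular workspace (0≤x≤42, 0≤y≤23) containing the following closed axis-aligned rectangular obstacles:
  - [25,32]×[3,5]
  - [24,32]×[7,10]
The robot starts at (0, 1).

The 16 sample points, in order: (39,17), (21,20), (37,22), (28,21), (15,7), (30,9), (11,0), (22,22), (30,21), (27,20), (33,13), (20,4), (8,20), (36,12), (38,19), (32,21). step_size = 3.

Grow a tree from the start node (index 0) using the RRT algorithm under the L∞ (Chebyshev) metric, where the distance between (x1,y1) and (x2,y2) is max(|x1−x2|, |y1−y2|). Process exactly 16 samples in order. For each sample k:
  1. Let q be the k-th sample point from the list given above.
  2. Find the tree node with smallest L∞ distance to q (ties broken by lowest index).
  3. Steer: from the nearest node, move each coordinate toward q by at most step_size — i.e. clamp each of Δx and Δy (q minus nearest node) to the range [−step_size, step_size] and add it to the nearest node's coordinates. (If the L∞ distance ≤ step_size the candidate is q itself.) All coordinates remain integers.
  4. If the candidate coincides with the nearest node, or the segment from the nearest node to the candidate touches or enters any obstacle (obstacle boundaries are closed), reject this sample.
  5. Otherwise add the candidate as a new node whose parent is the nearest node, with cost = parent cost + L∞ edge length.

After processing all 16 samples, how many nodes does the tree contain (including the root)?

1. q=(39,17) nearest=0 d=39 new=(3,4) → add node 1 parent=0 cost=3
2. q=(21,20) nearest=1 d=18 new=(6,7) → add node 2 parent=1 cost=6
3. q=(37,22) nearest=2 d=31 new=(9,10) → add node 3 parent=2 cost=9
4. q=(28,21) nearest=3 d=19 new=(12,13) → add node 4 parent=3 cost=12
5. q=(15,7) nearest=3 d=6 new=(12,7) → add node 5 parent=3 cost=12
6. q=(30,9) nearest=4 d=18 new=(15,10) → add node 6 parent=4 cost=15
7. q=(11,0) nearest=2 d=7 new=(9,4) → add node 7 parent=2 cost=9
8. q=(22,22) nearest=4 d=10 new=(15,16) → add node 8 parent=4 cost=15
9. q=(30,21) nearest=6 d=15 new=(18,13) → add node 9 parent=6 cost=18
10. q=(27,20) nearest=9 d=9 new=(21,16) → add node 10 parent=9 cost=21
11. q=(33,13) nearest=10 d=12 new=(24,13) → add node 11 parent=10 cost=24
12. q=(20,4) nearest=6 d=6 new=(18,7) → add node 12 parent=6 cost=18
13. q=(8,20) nearest=4 d=7 new=(9,16) → add node 13 parent=4 cost=15
14. q=(36,12) nearest=11 d=12 new=(27,12) → add node 14 parent=11 cost=27
15. q=(38,19) nearest=14 d=11 new=(30,15) → add node 15 parent=14 cost=30
16. q=(32,21) nearest=15 d=6 new=(32,18) → add node 16 parent=15 cost=33

Node count: 17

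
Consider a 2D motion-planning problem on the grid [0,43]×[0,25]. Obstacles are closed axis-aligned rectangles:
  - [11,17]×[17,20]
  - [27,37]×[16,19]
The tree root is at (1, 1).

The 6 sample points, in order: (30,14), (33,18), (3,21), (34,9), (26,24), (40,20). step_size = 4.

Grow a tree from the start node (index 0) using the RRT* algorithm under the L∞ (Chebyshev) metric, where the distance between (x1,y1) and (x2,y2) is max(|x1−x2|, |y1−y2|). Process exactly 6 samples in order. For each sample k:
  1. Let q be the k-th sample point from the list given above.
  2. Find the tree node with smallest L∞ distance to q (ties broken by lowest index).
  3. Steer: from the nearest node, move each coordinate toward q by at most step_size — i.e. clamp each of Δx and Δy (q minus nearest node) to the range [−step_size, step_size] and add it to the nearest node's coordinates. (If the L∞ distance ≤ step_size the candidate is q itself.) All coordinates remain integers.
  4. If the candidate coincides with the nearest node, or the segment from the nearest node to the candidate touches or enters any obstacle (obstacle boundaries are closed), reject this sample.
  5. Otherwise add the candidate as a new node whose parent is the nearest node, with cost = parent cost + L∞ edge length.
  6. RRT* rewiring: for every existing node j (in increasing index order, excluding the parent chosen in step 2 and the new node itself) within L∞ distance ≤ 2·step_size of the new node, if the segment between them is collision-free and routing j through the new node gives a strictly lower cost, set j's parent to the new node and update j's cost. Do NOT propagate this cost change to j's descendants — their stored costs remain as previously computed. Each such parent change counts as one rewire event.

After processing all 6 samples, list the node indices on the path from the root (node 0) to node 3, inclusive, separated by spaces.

1. q=(30,14) nearest=0 d=29 new=(5,5) → add node 1 parent=0 cost=4
2. q=(33,18) nearest=1 d=28 new=(9,9) → add node 2 parent=1 cost=8
3. q=(3,21) nearest=2 d=12 new=(5,13) → add node 3 parent=2 cost=12
4. q=(34,9) nearest=2 d=25 new=(13,9) → add node 4 parent=2 cost=12
5. q=(26,24) nearest=4 d=15 new=(17,13) → add node 5 parent=4 cost=16
6. q=(40,20) nearest=5 d=23 new=(21,17) → add node 6 parent=5 cost=20

Path: 0 1 2 3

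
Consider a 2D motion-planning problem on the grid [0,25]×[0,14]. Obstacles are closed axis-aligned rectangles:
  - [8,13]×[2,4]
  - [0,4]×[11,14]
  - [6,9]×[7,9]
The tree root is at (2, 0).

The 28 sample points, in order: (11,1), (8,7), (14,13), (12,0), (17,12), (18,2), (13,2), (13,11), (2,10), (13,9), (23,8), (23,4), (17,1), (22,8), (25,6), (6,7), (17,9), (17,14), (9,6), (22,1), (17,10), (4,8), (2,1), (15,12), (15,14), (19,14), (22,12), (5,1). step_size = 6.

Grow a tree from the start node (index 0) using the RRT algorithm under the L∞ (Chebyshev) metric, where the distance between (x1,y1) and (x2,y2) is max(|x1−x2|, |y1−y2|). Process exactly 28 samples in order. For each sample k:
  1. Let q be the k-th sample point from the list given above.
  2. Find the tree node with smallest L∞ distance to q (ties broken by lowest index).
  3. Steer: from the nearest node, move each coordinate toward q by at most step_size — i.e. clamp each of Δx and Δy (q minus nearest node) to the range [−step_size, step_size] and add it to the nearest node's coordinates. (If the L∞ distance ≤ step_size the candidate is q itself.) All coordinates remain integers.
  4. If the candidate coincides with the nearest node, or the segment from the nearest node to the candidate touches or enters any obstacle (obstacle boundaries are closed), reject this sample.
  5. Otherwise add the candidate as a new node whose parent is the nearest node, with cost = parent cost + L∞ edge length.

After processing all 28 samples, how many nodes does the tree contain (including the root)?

Node count: 24

1. q=(11,1) nearest=0 d=9 new=(8,1) → add node 1 parent=0 cost=6
2. q=(8,7) nearest=1 d=6 new=(8,7) → blocked by [8,13]×[2,4], reject
3. q=(14,13) nearest=1 d=12 new=(14,7) → blocked by [8,13]×[2,4], reject
4. q=(12,0) nearest=1 d=4 new=(12,0) → add node 2 parent=1 cost=10
5. q=(17,12) nearest=1 d=11 new=(14,7) → blocked by [8,13]×[2,4], reject
6. q=(18,2) nearest=2 d=6 new=(18,2) → add node 3 parent=2 cost=16
7. q=(13,2) nearest=2 d=2 new=(13,2) → blocked by [8,13]×[2,4], reject
8. q=(13,11) nearest=3 d=9 new=(13,8) → add node 4 parent=3 cost=22
9. q=(2,10) nearest=1 d=9 new=(2,7) → add node 5 parent=1 cost=12
10. q=(13,9) nearest=4 d=1 new=(13,9) → add node 6 parent=4 cost=23
11. q=(23,8) nearest=3 d=6 new=(23,8) → add node 7 parent=3 cost=22
12. q=(23,4) nearest=7 d=4 new=(23,4) → add node 8 parent=7 cost=26
13. q=(17,1) nearest=3 d=1 new=(17,1) → add node 9 parent=3 cost=17
14. q=(22,8) nearest=7 d=1 new=(22,8) → add node 10 parent=7 cost=23
15. q=(25,6) nearest=7 d=2 new=(25,6) → add node 11 parent=7 cost=24
16. q=(6,7) nearest=5 d=4 new=(6,7) → blocked by [6,9]×[7,9], reject
17. q=(17,9) nearest=4 d=4 new=(17,9) → add node 12 parent=4 cost=26
18. q=(17,14) nearest=6 d=5 new=(17,14) → add node 13 parent=6 cost=28
19. q=(9,6) nearest=4 d=4 new=(9,6) → add node 14 parent=4 cost=26
20. q=(22,1) nearest=8 d=3 new=(22,1) → add node 15 parent=8 cost=29
21. q=(17,10) nearest=12 d=1 new=(17,10) → add node 16 parent=12 cost=27
22. q=(4,8) nearest=5 d=2 new=(4,8) → add node 17 parent=5 cost=14
23. q=(2,1) nearest=0 d=1 new=(2,1) → add node 18 parent=0 cost=1
24. q=(15,12) nearest=13 d=2 new=(15,12) → add node 19 parent=13 cost=30
25. q=(15,14) nearest=13 d=2 new=(15,14) → add node 20 parent=13 cost=30
26. q=(19,14) nearest=13 d=2 new=(19,14) → add node 21 parent=13 cost=30
27. q=(22,12) nearest=21 d=3 new=(22,12) → add node 22 parent=21 cost=33
28. q=(5,1) nearest=0 d=3 new=(5,1) → add node 23 parent=0 cost=3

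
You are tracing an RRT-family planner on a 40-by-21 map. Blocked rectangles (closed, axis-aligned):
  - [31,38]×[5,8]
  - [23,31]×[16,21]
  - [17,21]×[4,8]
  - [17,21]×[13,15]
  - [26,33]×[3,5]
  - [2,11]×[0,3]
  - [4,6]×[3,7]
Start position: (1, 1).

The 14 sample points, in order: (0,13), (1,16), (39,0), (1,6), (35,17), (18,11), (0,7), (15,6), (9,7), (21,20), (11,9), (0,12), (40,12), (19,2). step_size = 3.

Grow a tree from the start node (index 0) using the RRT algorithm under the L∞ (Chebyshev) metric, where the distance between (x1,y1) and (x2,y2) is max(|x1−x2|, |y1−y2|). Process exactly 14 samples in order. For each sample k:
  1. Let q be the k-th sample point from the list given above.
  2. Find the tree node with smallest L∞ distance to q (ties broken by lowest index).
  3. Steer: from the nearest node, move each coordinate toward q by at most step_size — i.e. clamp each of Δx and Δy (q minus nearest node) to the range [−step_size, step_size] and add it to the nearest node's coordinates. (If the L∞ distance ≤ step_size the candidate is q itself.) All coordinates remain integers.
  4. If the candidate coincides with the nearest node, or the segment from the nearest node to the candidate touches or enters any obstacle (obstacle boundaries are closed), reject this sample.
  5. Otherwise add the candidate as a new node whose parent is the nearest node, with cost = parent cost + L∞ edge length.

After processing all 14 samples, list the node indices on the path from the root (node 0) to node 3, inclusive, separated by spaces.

1. q=(0,13) nearest=0 d=12 new=(0,4) → add node 1 parent=0 cost=3
2. q=(1,16) nearest=1 d=12 new=(1,7) → add node 2 parent=1 cost=6
3. q=(39,0) nearest=0 d=38 new=(4,0) → blocked by [2,11]×[0,3], reject
4. q=(1,6) nearest=2 d=1 new=(1,6) → add node 3 parent=2 cost=7
5. q=(35,17) nearest=0 d=34 new=(4,4) → blocked by [2,11]×[0,3], reject
6. q=(18,11) nearest=0 d=17 new=(4,4) → blocked by [2,11]×[0,3], reject
7. q=(0,7) nearest=2 d=1 new=(0,7) → add node 4 parent=2 cost=7
8. q=(15,6) nearest=0 d=14 new=(4,4) → blocked by [2,11]×[0,3], reject
9. q=(9,7) nearest=0 d=8 new=(4,4) → blocked by [2,11]×[0,3], reject
10. q=(21,20) nearest=0 d=20 new=(4,4) → blocked by [2,11]×[0,3], reject
11. q=(11,9) nearest=0 d=10 new=(4,4) → blocked by [2,11]×[0,3], reject
12. q=(0,12) nearest=2 d=5 new=(0,10) → add node 5 parent=2 cost=9
13. q=(40,12) nearest=0 d=39 new=(4,4) → blocked by [2,11]×[0,3], reject
14. q=(19,2) nearest=0 d=18 new=(4,2) → blocked by [2,11]×[0,3], reject

Path: 0 1 2 3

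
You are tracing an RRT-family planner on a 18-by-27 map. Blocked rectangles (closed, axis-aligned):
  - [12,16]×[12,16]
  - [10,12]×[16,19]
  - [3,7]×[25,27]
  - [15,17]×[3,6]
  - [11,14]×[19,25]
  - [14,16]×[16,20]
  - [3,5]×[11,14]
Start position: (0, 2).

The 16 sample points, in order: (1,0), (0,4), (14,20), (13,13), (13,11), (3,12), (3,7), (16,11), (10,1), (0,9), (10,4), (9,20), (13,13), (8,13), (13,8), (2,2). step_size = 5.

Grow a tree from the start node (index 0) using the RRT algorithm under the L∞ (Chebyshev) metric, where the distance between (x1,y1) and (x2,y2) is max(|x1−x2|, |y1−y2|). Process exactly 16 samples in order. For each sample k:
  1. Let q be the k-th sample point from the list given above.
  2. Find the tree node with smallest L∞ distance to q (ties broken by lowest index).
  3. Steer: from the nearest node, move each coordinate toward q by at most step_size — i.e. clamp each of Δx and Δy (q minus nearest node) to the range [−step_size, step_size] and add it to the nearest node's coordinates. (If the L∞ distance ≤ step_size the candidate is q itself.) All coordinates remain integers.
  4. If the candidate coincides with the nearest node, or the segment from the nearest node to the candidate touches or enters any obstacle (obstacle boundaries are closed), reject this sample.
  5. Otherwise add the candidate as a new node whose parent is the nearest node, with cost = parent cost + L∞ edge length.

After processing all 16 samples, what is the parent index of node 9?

1. q=(1,0) nearest=0 d=2 new=(1,0) → add node 1 parent=0 cost=2
2. q=(0,4) nearest=0 d=2 new=(0,4) → add node 2 parent=0 cost=2
3. q=(14,20) nearest=2 d=16 new=(5,9) → add node 3 parent=2 cost=7
4. q=(13,13) nearest=3 d=8 new=(10,13) → add node 4 parent=3 cost=12
5. q=(13,11) nearest=4 d=3 new=(13,11) → add node 5 parent=4 cost=15
6. q=(3,12) nearest=3 d=3 new=(3,12) → blocked by [3,5]×[11,14], reject
7. q=(3,7) nearest=3 d=2 new=(3,7) → add node 6 parent=3 cost=9
8. q=(16,11) nearest=5 d=3 new=(16,11) → add node 7 parent=5 cost=18
9. q=(10,1) nearest=6 d=7 new=(8,2) → add node 8 parent=6 cost=14
10. q=(0,9) nearest=6 d=3 new=(0,9) → add node 9 parent=6 cost=12
11. q=(10,4) nearest=8 d=2 new=(10,4) → add node 10 parent=8 cost=16
12. q=(9,20) nearest=4 d=7 new=(9,18) → add node 11 parent=4 cost=17
13. q=(13,13) nearest=5 d=2 new=(13,13) → blocked by [12,16]×[12,16], reject
14. q=(8,13) nearest=4 d=2 new=(8,13) → add node 12 parent=4 cost=14
15. q=(13,8) nearest=5 d=3 new=(13,8) → add node 13 parent=5 cost=18
16. q=(2,2) nearest=0 d=2 new=(2,2) → add node 14 parent=0 cost=2

Parent of node 9: 6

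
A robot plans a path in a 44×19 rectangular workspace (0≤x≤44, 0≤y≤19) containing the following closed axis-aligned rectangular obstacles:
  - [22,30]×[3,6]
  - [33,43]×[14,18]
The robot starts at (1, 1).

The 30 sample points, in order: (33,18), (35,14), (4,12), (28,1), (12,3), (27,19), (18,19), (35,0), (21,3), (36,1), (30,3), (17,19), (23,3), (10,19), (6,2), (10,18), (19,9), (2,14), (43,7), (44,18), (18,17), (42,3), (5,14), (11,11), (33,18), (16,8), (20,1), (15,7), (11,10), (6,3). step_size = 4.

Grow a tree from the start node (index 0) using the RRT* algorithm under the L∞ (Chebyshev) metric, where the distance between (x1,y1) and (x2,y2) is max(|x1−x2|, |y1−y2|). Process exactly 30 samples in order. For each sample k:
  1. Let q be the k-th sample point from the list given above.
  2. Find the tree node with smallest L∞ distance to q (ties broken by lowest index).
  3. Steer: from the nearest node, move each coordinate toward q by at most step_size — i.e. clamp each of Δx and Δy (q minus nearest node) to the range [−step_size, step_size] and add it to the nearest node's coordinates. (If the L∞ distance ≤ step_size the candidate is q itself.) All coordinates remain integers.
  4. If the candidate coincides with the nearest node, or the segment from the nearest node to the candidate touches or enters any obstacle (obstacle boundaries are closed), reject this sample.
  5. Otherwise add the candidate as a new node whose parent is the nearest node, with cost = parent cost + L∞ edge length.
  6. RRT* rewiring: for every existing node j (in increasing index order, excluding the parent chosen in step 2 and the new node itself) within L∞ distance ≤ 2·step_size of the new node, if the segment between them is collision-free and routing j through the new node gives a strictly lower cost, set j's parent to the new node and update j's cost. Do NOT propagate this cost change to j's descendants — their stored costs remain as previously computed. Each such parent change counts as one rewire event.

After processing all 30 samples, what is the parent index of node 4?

1. q=(33,18) nearest=0 d=32 new=(5,5) → add node 1 parent=0 cost=4
2. q=(35,14) nearest=1 d=30 new=(9,9) → add node 2 parent=1 cost=8
3. q=(4,12) nearest=2 d=5 new=(5,12) → add node 3 parent=2 cost=12
4. q=(28,1) nearest=2 d=19 new=(13,5) → add node 4 parent=2 cost=12
5. q=(12,3) nearest=4 d=2 new=(12,3) → add node 5 parent=4 cost=14
6. q=(27,19) nearest=4 d=14 new=(17,9) → add node 6 parent=4 cost=16
7. q=(18,19) nearest=2 d=10 new=(13,13) → add node 7 parent=2 cost=12
8. q=(35,0) nearest=6 d=18 new=(21,5) → add node 8 parent=6 cost=20
9. q=(21,3) nearest=8 d=2 new=(21,3) → add node 9 parent=8 cost=22
10. q=(36,1) nearest=8 d=15 new=(25,1) → blocked by [22,30]×[3,6], reject
11. q=(30,3) nearest=8 d=9 new=(25,3) → blocked by [22,30]×[3,6], reject
12. q=(17,19) nearest=7 d=6 new=(17,17) → add node 10 parent=7 cost=16
13. q=(23,3) nearest=8 d=2 new=(23,3) → blocked by [22,30]×[3,6], reject
14. q=(10,19) nearest=7 d=6 new=(10,17) → add node 11 parent=7 cost=16
15. q=(6,2) nearest=1 d=3 new=(6,2) → add node 12 parent=1 cost=7; rewire 5→12 (13<14)
16. q=(10,18) nearest=11 d=1 new=(10,18) → add node 13 parent=11 cost=17
17. q=(19,9) nearest=6 d=2 new=(19,9) → add node 14 parent=6 cost=18
18. q=(2,14) nearest=3 d=3 new=(2,14) → add node 15 parent=3 cost=15
19. q=(43,7) nearest=8 d=22 new=(25,7) → blocked by [22,30]×[3,6], reject
20. q=(44,18) nearest=8 d=23 new=(25,9) → blocked by [22,30]×[3,6], reject
21. q=(18,17) nearest=10 d=1 new=(18,17) → add node 16 parent=10 cost=17
22. q=(42,3) nearest=8 d=21 new=(25,3) → blocked by [22,30]×[3,6], reject
23. q=(5,14) nearest=3 d=2 new=(5,14) → add node 17 parent=3 cost=14
24. q=(11,11) nearest=2 d=2 new=(11,11) → add node 18 parent=2 cost=10
25. q=(33,18) nearest=8 d=13 new=(25,9) → blocked by [22,30]×[3,6], reject
26. q=(16,8) nearest=6 d=1 new=(16,8) → add node 19 parent=6 cost=17
27. q=(20,1) nearest=9 d=2 new=(20,1) → add node 20 parent=9 cost=24
28. q=(15,7) nearest=19 d=1 new=(15,7) → add node 21 parent=19 cost=18
29. q=(11,10) nearest=18 d=1 new=(11,10) → add node 22 parent=18 cost=11; rewire 19→22 (16<17); rewire 21→22 (15<18)
30. q=(6,3) nearest=12 d=1 new=(6,3) → add node 23 parent=12 cost=8

Parent of node 4: 2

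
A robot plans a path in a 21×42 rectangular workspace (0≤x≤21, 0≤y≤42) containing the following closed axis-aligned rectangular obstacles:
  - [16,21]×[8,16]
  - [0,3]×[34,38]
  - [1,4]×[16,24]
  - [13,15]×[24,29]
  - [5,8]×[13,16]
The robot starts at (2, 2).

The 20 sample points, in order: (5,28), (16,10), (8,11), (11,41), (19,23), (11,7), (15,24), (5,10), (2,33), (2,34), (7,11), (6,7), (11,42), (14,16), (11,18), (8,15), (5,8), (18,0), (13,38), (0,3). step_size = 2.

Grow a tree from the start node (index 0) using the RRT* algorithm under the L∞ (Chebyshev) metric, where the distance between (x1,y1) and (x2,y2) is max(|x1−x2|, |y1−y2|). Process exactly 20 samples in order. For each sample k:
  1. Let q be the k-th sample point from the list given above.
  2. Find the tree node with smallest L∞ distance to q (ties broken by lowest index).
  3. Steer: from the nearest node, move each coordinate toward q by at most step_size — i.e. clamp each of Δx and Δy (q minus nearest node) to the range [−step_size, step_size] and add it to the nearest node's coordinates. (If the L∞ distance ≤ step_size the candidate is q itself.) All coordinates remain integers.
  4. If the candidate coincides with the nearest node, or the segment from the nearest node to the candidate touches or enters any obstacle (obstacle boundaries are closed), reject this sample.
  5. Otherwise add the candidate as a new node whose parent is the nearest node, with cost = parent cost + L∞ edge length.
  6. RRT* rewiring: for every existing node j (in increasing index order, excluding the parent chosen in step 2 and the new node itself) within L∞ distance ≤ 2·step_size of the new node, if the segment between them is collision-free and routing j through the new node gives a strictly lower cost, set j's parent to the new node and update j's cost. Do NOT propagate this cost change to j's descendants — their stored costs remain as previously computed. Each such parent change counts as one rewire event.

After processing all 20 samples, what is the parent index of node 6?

1. q=(5,28) nearest=0 d=26 new=(4,4) → add node 1 parent=0 cost=2
2. q=(16,10) nearest=1 d=12 new=(6,6) → add node 2 parent=1 cost=4
3. q=(8,11) nearest=2 d=5 new=(8,8) → add node 3 parent=2 cost=6
4. q=(11,41) nearest=3 d=33 new=(10,10) → add node 4 parent=3 cost=8
5. q=(19,23) nearest=4 d=13 new=(12,12) → add node 5 parent=4 cost=10
6. q=(11,7) nearest=3 d=3 new=(10,7) → add node 6 parent=3 cost=8
7. q=(15,24) nearest=5 d=12 new=(14,14) → add node 7 parent=5 cost=12
8. q=(5,10) nearest=3 d=3 new=(6,10) → add node 8 parent=3 cost=8
9. q=(2,33) nearest=7 d=19 new=(12,16) → add node 9 parent=7 cost=14
10. q=(2,34) nearest=9 d=18 new=(10,18) → add node 10 parent=9 cost=16
11. q=(7,11) nearest=8 d=1 new=(7,11) → add node 11 parent=8 cost=9
12. q=(6,7) nearest=2 d=1 new=(6,7) → add node 12 parent=2 cost=5
13. q=(11,42) nearest=10 d=24 new=(11,20) → add node 13 parent=10 cost=18
14. q=(14,16) nearest=7 d=2 new=(14,16) → add node 14 parent=7 cost=14
15. q=(11,18) nearest=10 d=1 new=(11,18) → add node 15 parent=10 cost=17
16. q=(8,15) nearest=10 d=3 new=(8,16) → blocked by [5,8]×[13,16], reject
17. q=(5,8) nearest=12 d=1 new=(5,8) → add node 16 parent=12 cost=6
18. q=(18,0) nearest=6 d=8 new=(12,5) → add node 17 parent=6 cost=10
19. q=(13,38) nearest=13 d=18 new=(13,22) → add node 18 parent=13 cost=20
20. q=(0,3) nearest=0 d=2 new=(0,3) → add node 19 parent=0 cost=2

Parent of node 6: 3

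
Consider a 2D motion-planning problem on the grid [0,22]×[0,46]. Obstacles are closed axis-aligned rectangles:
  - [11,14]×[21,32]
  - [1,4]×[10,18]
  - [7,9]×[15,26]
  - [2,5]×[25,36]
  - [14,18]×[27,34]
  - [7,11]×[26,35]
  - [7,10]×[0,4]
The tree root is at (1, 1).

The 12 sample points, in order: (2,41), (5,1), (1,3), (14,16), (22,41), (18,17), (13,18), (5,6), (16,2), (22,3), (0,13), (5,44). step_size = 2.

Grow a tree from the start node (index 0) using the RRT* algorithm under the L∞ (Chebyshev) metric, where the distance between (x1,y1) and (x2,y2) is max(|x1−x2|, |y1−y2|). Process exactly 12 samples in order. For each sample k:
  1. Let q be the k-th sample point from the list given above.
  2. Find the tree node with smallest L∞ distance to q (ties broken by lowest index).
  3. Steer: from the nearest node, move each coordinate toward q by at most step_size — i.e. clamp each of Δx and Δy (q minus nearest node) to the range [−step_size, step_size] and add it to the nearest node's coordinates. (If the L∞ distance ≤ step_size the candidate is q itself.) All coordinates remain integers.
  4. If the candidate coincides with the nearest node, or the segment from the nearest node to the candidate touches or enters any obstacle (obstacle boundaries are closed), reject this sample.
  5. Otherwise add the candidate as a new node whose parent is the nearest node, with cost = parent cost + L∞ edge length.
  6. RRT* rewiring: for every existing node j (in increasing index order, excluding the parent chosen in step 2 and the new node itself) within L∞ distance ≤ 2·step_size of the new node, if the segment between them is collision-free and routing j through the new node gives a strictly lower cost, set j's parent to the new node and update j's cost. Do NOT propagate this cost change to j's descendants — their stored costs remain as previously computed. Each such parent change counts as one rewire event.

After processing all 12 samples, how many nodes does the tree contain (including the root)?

1. q=(2,41) nearest=0 d=40 new=(2,3) → add node 1 parent=0 cost=2
2. q=(5,1) nearest=1 d=3 new=(4,1) → add node 2 parent=1 cost=4
3. q=(1,3) nearest=1 d=1 new=(1,3) → add node 3 parent=1 cost=3
4. q=(14,16) nearest=1 d=13 new=(4,5) → add node 4 parent=1 cost=4
5. q=(22,41) nearest=4 d=36 new=(6,7) → add node 5 parent=4 cost=6
6. q=(18,17) nearest=5 d=12 new=(8,9) → add node 6 parent=5 cost=8
7. q=(13,18) nearest=6 d=9 new=(10,11) → add node 7 parent=6 cost=10
8. q=(5,6) nearest=4 d=1 new=(5,6) → add node 8 parent=4 cost=5
9. q=(16,2) nearest=6 d=8 new=(10,7) → add node 9 parent=6 cost=10
10. q=(22,3) nearest=7 d=12 new=(12,9) → add node 10 parent=7 cost=12
11. q=(0,13) nearest=5 d=6 new=(4,9) → add node 11 parent=5 cost=8
12. q=(5,44) nearest=7 d=33 new=(8,13) → add node 12 parent=7 cost=12

Node count: 13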